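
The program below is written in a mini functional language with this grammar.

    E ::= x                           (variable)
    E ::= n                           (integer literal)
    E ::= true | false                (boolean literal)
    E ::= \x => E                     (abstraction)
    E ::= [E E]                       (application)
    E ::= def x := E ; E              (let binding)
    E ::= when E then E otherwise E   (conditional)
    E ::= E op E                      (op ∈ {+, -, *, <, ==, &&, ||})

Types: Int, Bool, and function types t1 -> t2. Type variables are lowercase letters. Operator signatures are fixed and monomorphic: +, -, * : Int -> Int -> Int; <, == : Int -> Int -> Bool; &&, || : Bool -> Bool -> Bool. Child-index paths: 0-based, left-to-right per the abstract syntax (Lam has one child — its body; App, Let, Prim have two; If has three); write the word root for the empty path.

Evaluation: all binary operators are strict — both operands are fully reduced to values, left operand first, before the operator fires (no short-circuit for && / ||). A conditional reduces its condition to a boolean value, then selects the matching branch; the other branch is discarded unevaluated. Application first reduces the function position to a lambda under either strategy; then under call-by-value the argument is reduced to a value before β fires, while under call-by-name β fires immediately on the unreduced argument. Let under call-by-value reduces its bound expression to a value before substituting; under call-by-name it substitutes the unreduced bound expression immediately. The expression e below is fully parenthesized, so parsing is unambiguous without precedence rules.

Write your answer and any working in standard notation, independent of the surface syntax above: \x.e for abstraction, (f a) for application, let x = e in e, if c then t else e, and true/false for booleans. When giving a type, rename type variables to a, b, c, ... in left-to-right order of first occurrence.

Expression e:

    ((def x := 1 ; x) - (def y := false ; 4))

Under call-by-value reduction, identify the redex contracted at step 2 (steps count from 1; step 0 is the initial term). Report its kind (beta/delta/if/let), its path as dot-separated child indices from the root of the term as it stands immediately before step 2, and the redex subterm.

Working:
step 0: ((let x = 1 in x) - (let y = false in 4))
step 1: [let@0] (1 - (let y = false in 4))
step 2: [let@1] (1 - 4)

Answer: let at 1 : (let y = false in 4)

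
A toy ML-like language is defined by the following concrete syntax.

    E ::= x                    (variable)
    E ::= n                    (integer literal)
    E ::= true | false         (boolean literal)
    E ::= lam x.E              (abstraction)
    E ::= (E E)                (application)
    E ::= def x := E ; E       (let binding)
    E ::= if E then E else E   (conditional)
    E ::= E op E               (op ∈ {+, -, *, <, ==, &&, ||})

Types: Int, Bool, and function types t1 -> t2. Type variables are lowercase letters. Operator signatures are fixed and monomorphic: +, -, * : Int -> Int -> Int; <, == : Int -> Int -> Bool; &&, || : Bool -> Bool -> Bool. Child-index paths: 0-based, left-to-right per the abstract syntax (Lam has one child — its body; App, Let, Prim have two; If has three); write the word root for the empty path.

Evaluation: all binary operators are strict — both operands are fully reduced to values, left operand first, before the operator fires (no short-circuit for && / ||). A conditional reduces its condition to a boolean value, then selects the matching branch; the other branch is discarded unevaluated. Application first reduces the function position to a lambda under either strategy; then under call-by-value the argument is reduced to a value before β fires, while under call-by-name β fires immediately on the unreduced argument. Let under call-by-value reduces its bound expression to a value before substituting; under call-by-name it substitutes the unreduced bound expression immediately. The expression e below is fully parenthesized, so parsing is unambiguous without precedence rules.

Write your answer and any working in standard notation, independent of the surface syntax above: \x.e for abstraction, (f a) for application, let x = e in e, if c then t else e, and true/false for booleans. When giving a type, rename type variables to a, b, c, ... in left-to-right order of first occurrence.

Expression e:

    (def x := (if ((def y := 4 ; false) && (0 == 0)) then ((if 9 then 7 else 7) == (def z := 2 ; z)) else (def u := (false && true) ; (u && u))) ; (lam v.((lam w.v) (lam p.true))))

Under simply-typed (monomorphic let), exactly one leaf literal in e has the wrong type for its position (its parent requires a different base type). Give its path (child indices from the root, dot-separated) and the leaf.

Answer: 0.1.0.0 : 9

Derivation:
let y : Int
  unify Bool ~ Bool
  unify Int ~ Int
  unify Int ~ Int
  unify Bool ~ Bool
  unify Bool ~ Bool
  unify Int ~ Bool
  FAIL: mismatch Int ~ Bool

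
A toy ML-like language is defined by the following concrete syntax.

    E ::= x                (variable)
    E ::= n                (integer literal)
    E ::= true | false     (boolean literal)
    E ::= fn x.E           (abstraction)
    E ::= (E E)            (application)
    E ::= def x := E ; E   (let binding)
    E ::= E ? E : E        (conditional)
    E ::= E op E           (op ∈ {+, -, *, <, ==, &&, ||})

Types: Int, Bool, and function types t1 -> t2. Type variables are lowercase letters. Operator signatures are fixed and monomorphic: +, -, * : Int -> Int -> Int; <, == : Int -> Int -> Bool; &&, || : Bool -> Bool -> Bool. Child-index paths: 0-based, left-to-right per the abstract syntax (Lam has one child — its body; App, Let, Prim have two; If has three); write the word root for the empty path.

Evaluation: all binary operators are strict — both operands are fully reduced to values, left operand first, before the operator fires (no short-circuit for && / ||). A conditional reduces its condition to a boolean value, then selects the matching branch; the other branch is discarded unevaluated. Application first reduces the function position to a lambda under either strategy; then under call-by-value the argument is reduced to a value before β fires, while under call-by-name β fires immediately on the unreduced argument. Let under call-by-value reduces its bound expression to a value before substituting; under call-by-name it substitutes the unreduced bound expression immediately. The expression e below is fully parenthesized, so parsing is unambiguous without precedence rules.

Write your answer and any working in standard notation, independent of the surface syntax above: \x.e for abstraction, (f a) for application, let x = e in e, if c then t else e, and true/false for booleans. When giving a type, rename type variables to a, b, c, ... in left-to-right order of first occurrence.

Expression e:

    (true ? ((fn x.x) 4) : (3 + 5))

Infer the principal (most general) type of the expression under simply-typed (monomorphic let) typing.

Answer: Int

Trace:
  unify Bool ~ Bool
x : a
\x._ : a -> a
  unify a -> a ~ Int -> b
  unify a ~ Int
  unify Int ~ b
_ _ : Int
  unify Int ~ Int
  unify Int ~ Int
  unify Int ~ Int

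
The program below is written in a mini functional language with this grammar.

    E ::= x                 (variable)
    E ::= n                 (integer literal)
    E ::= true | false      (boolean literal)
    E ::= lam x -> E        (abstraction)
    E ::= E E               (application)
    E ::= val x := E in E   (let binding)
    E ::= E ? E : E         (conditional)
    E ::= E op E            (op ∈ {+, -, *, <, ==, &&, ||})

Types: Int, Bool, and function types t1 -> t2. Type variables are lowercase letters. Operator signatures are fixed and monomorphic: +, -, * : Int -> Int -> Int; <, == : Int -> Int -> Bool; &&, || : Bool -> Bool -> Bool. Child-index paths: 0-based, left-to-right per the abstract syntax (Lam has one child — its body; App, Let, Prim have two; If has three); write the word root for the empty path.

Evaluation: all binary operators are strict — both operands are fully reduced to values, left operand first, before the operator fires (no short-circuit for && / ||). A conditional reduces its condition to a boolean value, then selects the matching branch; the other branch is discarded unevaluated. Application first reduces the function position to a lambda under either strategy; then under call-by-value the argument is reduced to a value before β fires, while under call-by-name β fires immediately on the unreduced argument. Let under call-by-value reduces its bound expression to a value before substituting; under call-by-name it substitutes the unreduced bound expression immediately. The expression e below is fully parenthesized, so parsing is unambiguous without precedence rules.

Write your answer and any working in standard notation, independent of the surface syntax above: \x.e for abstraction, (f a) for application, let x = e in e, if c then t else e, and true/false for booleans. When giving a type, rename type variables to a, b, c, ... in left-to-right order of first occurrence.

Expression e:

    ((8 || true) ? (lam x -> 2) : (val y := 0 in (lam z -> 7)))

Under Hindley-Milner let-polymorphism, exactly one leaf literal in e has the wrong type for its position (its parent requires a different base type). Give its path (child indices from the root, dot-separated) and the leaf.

Trace:
  unify Int ~ Bool
  FAIL: mismatch Int ~ Bool

Answer: 0.0 : 8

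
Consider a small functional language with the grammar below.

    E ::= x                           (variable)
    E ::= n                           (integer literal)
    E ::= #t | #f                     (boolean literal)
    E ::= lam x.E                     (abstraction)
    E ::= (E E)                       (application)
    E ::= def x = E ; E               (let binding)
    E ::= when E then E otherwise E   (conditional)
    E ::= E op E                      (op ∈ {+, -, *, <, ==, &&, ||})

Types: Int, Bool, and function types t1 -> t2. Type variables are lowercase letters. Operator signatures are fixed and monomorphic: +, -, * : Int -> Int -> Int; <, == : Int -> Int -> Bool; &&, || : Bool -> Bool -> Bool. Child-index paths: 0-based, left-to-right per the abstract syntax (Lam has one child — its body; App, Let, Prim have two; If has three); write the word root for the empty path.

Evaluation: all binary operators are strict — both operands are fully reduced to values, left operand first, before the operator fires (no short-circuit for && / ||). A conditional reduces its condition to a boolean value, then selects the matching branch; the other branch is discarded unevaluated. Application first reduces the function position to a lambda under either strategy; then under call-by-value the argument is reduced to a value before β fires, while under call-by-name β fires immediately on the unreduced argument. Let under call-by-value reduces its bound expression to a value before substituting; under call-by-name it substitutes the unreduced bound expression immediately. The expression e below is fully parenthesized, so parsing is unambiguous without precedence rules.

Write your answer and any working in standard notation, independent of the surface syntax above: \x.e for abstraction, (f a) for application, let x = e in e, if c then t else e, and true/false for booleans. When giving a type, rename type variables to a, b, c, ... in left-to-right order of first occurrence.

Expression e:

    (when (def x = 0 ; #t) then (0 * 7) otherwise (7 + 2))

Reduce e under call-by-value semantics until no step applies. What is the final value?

Answer: 0

Trace:
step 0: (if (let x = 0 in true) then (0 * 7) else (7 + 2))
step 1: [let@0] (if true then (0 * 7) else (7 + 2))
step 2: [if@root] (0 * 7)
step 3: [delta@root] 0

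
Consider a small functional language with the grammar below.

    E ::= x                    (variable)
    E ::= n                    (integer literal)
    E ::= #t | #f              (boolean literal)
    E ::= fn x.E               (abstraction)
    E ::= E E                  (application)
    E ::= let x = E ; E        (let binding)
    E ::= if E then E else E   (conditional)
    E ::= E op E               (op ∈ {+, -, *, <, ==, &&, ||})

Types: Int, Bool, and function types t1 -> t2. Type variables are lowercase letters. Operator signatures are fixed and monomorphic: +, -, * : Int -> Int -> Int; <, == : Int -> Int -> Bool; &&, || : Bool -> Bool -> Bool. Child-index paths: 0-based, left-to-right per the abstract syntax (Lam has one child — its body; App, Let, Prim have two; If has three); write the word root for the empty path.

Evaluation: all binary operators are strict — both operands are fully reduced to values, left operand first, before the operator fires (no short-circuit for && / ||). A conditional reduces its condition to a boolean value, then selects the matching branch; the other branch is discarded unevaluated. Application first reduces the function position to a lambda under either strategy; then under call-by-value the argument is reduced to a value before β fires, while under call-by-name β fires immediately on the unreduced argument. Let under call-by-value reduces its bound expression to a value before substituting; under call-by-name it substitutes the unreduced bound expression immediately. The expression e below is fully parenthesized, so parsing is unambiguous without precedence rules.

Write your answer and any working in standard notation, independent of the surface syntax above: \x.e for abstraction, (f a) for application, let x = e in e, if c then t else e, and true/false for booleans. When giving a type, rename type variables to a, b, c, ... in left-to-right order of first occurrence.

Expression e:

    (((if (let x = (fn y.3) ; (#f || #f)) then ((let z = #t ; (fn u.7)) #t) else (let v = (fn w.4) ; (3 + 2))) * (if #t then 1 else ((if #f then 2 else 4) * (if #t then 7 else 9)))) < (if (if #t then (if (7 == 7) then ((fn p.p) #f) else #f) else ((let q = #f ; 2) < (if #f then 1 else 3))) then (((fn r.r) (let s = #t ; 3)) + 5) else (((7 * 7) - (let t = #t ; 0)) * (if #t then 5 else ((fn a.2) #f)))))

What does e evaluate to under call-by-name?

Working:
step 0: (((if (let x = (\y.3) in (false || false)) then ((let z = true in (\u.7)) true) else (let v = (\w.4) in (3 + 2))) * (if true then 1 else ((if false then 2 else 4) * (if true then 7 else 9)))) < (if (if true then (if (7 == 7) then ((\p.p) false) else false) else ((let q = false in 2) < (if false then 1 else 3))) then (((\r.r) (let s = true in 3)) + 5) else (((7 * 7) - (let t = true in 0)) * (if true then 5 else ((\a.2) false)))))
step 1: [let@0.0.0] (((if (false || false) then ((let z = true in (\u.7)) true) else (let v = (\w.4) in (3 + 2))) * (if true then 1 else ((if false then 2 else 4) * (if true then 7 else 9)))) < (if (if true then (if (7 == 7) then ((\p.p) false) else false) else ((let q = false in 2) < (if false then 1 else 3))) then (((\r.r) (let s = true in 3)) + 5) else (((7 * 7) - (let t = true in 0)) * (if true then 5 else ((\a.2) false)))))
step 2: [delta@0.0.0] (((if false then ((let z = true in (\u.7)) true) else (let v = (\w.4) in (3 + 2))) * (if true then 1 else ((if false then 2 else 4) * (if true then 7 else 9)))) < (if (if true then (if (7 == 7) then ((\p.p) false) else false) else ((let q = false in 2) < (if false then 1 else 3))) then (((\r.r) (let s = true in 3)) + 5) else (((7 * 7) - (let t = true in 0)) * (if true then 5 else ((\a.2) false)))))
step 3: [if@0.0] (((let v = (\w.4) in (3 + 2)) * (if true then 1 else ((if false then 2 else 4) * (if true then 7 else 9)))) < (if (if true then (if (7 == 7) then ((\p.p) false) else false) else ((let q = false in 2) < (if false then 1 else 3))) then (((\r.r) (let s = true in 3)) + 5) else (((7 * 7) - (let t = true in 0)) * (if true then 5 else ((\a.2) false)))))
step 4: [let@0.0] (((3 + 2) * (if true then 1 else ((if false then 2 else 4) * (if true then 7 else 9)))) < (if (if true then (if (7 == 7) then ((\p.p) false) else false) else ((let q = false in 2) < (if false then 1 else 3))) then (((\r.r) (let s = true in 3)) + 5) else (((7 * 7) - (let t = true in 0)) * (if true then 5 else ((\a.2) false)))))
step 5: [delta@0.0] ((5 * (if true then 1 else ((if false then 2 else 4) * (if true then 7 else 9)))) < (if (if true then (if (7 == 7) then ((\p.p) false) else false) else ((let q = false in 2) < (if false then 1 else 3))) then (((\r.r) (let s = true in 3)) + 5) else (((7 * 7) - (let t = true in 0)) * (if true then 5 else ((\a.2) false)))))
step 6: [if@0.1] ((5 * 1) < (if (if true then (if (7 == 7) then ((\p.p) false) else false) else ((let q = false in 2) < (if false then 1 else 3))) then (((\r.r) (let s = true in 3)) + 5) else (((7 * 7) - (let t = true in 0)) * (if true then 5 else ((\a.2) false)))))
step 7: [delta@0] (5 < (if (if true then (if (7 == 7) then ((\p.p) false) else false) else ((let q = false in 2) < (if false then 1 else 3))) then (((\r.r) (let s = true in 3)) + 5) else (((7 * 7) - (let t = true in 0)) * (if true then 5 else ((\a.2) false)))))
step 8: [if@1.0] (5 < (if (if (7 == 7) then ((\p.p) false) else false) then (((\r.r) (let s = true in 3)) + 5) else (((7 * 7) - (let t = true in 0)) * (if true then 5 else ((\a.2) false)))))
step 9: [delta@1.0.0] (5 < (if (if true then ((\p.p) false) else false) then (((\r.r) (let s = true in 3)) + 5) else (((7 * 7) - (let t = true in 0)) * (if true then 5 else ((\a.2) false)))))
step 10: [if@1.0] (5 < (if ((\p.p) false) then (((\r.r) (let s = true in 3)) + 5) else (((7 * 7) - (let t = true in 0)) * (if true then 5 else ((\a.2) false)))))
step 11: [beta@1.0] (5 < (if false then (((\r.r) (let s = true in 3)) + 5) else (((7 * 7) - (let t = true in 0)) * (if true then 5 else ((\a.2) false)))))
step 12: [if@1] (5 < (((7 * 7) - (let t = true in 0)) * (if true then 5 else ((\a.2) false))))
step 13: [delta@1.0.0] (5 < ((49 - (let t = true in 0)) * (if true then 5 else ((\a.2) false))))
step 14: [let@1.0.1] (5 < ((49 - 0) * (if true then 5 else ((\a.2) false))))
step 15: [delta@1.0] (5 < (49 * (if true then 5 else ((\a.2) false))))
step 16: [if@1.1] (5 < (49 * 5))
step 17: [delta@1] (5 < 245)
step 18: [delta@root] true

Answer: true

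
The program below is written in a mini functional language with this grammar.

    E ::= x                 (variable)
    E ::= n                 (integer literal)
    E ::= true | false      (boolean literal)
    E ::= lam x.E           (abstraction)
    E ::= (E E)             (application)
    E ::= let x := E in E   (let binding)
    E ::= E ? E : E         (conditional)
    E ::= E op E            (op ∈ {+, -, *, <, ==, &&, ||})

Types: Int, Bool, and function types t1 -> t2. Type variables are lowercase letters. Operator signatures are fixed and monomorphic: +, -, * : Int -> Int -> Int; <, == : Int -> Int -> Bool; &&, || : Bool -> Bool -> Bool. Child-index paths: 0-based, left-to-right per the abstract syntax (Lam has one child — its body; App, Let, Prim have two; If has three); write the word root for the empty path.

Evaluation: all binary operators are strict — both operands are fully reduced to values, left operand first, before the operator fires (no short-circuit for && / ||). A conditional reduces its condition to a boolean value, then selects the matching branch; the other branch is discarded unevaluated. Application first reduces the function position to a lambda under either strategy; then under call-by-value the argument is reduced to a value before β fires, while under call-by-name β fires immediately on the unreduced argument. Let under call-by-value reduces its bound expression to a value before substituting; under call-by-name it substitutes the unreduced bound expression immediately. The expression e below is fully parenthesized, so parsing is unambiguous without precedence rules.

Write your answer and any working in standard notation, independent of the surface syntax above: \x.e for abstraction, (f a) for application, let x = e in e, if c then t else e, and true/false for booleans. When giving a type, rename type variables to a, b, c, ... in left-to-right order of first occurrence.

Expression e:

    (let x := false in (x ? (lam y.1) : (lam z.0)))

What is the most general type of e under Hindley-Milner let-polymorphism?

Working:
let x : Bool
x : Bool
  unify Bool ~ Bool
\y._ : a -> Int
\z._ : b -> Int
  unify a -> Int ~ b -> Int
  unify a ~ b
  unify Int ~ Int

Answer: a -> Int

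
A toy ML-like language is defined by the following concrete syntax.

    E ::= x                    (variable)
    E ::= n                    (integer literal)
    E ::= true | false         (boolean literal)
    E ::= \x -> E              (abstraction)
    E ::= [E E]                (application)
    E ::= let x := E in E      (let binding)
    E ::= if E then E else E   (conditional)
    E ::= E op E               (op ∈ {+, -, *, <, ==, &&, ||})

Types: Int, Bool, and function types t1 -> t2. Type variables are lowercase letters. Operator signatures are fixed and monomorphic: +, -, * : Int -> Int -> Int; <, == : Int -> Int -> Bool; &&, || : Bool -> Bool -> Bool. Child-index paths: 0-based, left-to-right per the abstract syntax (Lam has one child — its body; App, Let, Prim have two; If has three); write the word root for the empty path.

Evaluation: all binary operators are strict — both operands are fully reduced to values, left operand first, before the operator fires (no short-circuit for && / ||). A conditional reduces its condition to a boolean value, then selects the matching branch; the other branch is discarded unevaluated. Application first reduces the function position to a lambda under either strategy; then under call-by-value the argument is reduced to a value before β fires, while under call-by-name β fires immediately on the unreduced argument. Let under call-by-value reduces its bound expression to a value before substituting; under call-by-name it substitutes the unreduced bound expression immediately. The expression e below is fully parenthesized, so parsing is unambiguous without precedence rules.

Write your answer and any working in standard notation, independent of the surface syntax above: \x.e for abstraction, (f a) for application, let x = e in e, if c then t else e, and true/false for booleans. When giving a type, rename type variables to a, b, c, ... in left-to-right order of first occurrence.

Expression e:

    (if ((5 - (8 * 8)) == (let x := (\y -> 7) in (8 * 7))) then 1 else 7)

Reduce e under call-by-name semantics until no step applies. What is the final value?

Trace:
step 0: (if ((5 - (8 * 8)) == (let x = (\y.7) in (8 * 7))) then 1 else 7)
step 1: [delta@0.0.1] (if ((5 - 64) == (let x = (\y.7) in (8 * 7))) then 1 else 7)
step 2: [delta@0.0] (if (-59 == (let x = (\y.7) in (8 * 7))) then 1 else 7)
step 3: [let@0.1] (if (-59 == (8 * 7)) then 1 else 7)
step 4: [delta@0.1] (if (-59 == 56) then 1 else 7)
step 5: [delta@0] (if false then 1 else 7)
step 6: [if@root] 7

Answer: 7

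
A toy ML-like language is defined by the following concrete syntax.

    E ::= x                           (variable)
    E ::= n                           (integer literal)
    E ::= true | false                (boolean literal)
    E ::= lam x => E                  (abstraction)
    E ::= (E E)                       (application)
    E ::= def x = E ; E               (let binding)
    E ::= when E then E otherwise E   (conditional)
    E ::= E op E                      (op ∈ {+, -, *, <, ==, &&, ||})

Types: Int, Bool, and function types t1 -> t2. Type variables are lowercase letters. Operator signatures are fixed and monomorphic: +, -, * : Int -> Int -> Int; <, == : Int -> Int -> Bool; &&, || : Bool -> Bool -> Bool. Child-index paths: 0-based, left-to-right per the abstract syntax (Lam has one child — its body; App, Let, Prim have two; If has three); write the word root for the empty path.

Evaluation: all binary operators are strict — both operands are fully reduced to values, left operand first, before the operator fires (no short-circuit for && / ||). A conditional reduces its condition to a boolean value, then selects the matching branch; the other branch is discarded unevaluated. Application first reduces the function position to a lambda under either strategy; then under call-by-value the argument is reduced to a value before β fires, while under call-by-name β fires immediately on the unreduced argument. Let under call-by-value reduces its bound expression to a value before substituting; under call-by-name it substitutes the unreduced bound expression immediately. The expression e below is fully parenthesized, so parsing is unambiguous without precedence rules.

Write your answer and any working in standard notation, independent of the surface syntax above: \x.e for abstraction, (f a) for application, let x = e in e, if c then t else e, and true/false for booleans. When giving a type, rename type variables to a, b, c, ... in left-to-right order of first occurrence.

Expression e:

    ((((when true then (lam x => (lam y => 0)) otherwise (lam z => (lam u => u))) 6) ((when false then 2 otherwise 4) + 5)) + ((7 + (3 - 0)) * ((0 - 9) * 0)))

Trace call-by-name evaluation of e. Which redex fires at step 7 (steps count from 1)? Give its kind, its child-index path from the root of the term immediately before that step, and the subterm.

Derivation:
step 0: ((((if true then (\x.(\y.0)) else (\z.(\u.u))) 6) ((if false then 2 else 4) + 5)) + ((7 + (3 - 0)) * ((0 - 9) * 0)))
step 1: [if@0.0.0] ((((\x.(\y.0)) 6) ((if false then 2 else 4) + 5)) + ((7 + (3 - 0)) * ((0 - 9) * 0)))
step 2: [beta@0.0] (((\y.0) ((if false then 2 else 4) + 5)) + ((7 + (3 - 0)) * ((0 - 9) * 0)))
step 3: [beta@0] (0 + ((7 + (3 - 0)) * ((0 - 9) * 0)))
step 4: [delta@1.0.1] (0 + ((7 + 3) * ((0 - 9) * 0)))
step 5: [delta@1.0] (0 + (10 * ((0 - 9) * 0)))
step 6: [delta@1.1.0] (0 + (10 * (-9 * 0)))
step 7: [delta@1.1] (0 + (10 * 0))

Answer: delta at 1.1 : (-9 * 0)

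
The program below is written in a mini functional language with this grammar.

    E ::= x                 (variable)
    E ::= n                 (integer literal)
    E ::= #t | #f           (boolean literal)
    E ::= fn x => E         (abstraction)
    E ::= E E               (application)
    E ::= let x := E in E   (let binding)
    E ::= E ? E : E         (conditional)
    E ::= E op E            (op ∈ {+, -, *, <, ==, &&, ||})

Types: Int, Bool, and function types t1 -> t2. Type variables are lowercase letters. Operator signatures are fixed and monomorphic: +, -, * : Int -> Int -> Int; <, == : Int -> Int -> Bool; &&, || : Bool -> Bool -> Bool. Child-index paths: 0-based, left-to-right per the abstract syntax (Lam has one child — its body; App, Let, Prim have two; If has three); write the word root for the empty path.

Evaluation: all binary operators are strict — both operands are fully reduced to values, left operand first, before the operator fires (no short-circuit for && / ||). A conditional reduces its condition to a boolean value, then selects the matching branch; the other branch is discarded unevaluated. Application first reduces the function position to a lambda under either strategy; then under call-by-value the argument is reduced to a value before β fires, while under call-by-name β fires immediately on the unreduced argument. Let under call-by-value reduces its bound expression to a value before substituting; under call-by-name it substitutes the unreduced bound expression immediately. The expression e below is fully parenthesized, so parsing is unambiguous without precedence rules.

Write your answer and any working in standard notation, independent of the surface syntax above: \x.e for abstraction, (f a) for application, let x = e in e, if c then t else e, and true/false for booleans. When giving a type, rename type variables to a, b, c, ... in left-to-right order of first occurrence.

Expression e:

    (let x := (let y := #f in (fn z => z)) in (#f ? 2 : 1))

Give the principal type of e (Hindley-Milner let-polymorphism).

Trace:
let y : Bool
z : a
\z._ : a -> a
let x : forall. a -> a
  unify Bool ~ Bool
  unify Int ~ Int

Answer: Int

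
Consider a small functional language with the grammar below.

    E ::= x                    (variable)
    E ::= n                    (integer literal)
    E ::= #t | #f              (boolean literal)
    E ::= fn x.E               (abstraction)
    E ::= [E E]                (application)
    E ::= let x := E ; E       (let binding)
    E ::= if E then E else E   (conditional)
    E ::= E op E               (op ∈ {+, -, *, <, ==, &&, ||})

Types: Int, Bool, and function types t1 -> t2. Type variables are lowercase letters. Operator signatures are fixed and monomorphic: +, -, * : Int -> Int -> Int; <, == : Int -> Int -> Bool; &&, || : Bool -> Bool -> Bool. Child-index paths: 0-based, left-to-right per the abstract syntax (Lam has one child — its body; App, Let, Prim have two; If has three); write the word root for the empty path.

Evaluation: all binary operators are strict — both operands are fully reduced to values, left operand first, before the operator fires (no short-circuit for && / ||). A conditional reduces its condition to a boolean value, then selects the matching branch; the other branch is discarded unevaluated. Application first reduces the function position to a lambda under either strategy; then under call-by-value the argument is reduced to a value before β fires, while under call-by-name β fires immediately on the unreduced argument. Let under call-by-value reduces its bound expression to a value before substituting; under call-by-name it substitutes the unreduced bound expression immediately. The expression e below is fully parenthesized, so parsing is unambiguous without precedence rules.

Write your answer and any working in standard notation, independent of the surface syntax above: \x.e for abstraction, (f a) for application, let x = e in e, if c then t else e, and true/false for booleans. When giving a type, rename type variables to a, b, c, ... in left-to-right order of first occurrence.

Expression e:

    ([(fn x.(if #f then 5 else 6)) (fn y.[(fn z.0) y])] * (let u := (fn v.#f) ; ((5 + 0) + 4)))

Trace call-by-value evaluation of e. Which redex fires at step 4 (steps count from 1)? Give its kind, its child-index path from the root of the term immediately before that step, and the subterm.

Answer: delta at 1.0 : (5 + 0)

Derivation:
step 0: (((\x.(if false then 5 else 6)) (\y.((\z.0) y))) * (let u = (\v.false) in ((5 + 0) + 4)))
step 1: [beta@0] ((if false then 5 else 6) * (let u = (\v.false) in ((5 + 0) + 4)))
step 2: [if@0] (6 * (let u = (\v.false) in ((5 + 0) + 4)))
step 3: [let@1] (6 * ((5 + 0) + 4))
step 4: [delta@1.0] (6 * (5 + 4))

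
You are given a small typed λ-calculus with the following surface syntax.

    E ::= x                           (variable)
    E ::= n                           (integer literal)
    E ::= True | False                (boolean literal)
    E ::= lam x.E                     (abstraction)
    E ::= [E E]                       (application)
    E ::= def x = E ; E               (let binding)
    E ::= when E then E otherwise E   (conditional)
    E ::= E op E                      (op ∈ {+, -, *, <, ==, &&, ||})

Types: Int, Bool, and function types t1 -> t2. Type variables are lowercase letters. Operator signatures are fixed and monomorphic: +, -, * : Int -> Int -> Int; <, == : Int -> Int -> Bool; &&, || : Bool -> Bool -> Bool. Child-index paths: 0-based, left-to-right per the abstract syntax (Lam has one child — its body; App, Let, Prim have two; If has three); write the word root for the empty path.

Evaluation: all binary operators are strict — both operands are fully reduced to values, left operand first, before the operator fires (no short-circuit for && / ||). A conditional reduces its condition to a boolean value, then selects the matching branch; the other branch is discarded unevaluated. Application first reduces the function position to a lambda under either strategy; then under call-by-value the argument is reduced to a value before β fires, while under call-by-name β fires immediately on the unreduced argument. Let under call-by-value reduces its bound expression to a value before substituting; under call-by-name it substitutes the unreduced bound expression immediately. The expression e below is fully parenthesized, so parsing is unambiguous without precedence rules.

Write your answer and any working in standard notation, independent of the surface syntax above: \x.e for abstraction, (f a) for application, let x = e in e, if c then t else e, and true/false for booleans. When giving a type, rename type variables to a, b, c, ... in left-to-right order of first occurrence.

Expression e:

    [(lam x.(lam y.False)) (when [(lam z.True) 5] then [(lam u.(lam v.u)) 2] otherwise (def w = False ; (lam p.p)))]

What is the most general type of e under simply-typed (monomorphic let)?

Working:
\y._ : b -> Bool
\x._ : a -> b -> Bool
\z._ : c -> Bool
  unify c -> Bool ~ Int -> d
  unify c ~ Int
  unify Bool ~ d
_ _ : Bool
  unify Bool ~ Bool
u : e
\v._ : f -> e
\u._ : e -> f -> e
  unify e -> f -> e ~ Int -> g
  unify e ~ Int
  unify f -> Int ~ g
_ _ : f -> Int
let w : Bool
p : h
\p._ : h -> h
  unify f -> Int ~ h -> h
  unify f ~ h
  unify Int ~ h
  unify a -> b -> Bool ~ (Int -> Int) -> i
  unify a ~ Int -> Int
  unify b -> Bool ~ i
_ _ : b -> Bool

Answer: a -> Bool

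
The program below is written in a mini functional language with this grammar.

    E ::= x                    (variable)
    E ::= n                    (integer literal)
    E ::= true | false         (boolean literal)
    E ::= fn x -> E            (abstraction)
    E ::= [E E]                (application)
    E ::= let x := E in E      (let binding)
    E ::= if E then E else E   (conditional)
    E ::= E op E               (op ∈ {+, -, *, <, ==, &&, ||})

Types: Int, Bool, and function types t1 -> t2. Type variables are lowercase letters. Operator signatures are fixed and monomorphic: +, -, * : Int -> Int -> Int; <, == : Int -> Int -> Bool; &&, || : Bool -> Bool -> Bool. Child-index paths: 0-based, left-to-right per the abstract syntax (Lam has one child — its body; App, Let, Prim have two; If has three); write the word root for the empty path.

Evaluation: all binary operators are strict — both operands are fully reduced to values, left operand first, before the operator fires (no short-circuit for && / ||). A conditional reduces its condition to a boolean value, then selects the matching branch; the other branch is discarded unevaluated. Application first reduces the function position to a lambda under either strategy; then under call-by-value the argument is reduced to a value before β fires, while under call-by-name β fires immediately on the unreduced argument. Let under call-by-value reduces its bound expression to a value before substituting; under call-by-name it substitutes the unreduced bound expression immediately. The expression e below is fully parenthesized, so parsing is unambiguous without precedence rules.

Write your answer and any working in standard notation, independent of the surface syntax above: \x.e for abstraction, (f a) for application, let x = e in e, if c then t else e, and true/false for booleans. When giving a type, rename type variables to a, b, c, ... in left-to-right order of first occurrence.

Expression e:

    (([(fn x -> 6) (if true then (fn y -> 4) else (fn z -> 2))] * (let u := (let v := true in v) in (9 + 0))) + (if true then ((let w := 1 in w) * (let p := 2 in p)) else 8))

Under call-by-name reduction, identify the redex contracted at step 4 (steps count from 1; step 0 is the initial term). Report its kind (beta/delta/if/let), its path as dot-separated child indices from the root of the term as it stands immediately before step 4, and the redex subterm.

Trace:
step 0: ((((\x.6) (if true then (\y.4) else (\z.2))) * (let u = (let v = true in v) in (9 + 0))) + (if true then ((let w = 1 in w) * (let p = 2 in p)) else 8))
step 1: [beta@0.0] ((6 * (let u = (let v = true in v) in (9 + 0))) + (if true then ((let w = 1 in w) * (let p = 2 in p)) else 8))
step 2: [let@0.1] ((6 * (9 + 0)) + (if true then ((let w = 1 in w) * (let p = 2 in p)) else 8))
step 3: [delta@0.1] ((6 * 9) + (if true then ((let w = 1 in w) * (let p = 2 in p)) else 8))
step 4: [delta@0] (54 + (if true then ((let w = 1 in w) * (let p = 2 in p)) else 8))

Answer: delta at 0 : (6 * 9)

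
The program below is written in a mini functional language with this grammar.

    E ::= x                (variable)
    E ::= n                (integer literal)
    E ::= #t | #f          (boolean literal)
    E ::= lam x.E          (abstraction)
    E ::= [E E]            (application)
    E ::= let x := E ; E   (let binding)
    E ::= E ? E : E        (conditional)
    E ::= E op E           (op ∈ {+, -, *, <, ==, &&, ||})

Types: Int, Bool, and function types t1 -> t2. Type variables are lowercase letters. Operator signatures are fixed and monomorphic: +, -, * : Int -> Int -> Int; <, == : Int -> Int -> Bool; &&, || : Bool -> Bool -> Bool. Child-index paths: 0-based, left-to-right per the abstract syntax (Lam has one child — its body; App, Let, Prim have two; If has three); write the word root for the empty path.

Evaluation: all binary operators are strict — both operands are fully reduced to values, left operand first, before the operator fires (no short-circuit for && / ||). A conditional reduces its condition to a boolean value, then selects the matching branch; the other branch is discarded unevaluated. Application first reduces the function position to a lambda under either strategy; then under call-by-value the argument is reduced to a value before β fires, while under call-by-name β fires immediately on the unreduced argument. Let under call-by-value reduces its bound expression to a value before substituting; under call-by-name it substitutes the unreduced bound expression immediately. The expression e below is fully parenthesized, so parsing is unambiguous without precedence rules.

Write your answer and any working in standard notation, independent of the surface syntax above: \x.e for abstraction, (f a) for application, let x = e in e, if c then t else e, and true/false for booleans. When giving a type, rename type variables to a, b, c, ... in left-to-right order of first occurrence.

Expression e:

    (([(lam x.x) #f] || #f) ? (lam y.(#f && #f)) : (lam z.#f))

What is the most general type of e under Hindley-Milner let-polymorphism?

Working:
x : a
\x._ : a -> a
  unify a -> a ~ Bool -> b
  unify a ~ Bool
  unify Bool ~ b
_ _ : Bool
  unify Bool ~ Bool
  unify Bool ~ Bool
  unify Bool ~ Bool
  unify Bool ~ Bool
  unify Bool ~ Bool
\y._ : c -> Bool
\z._ : d -> Bool
  unify c -> Bool ~ d -> Bool
  unify c ~ d
  unify Bool ~ Bool

Answer: a -> Bool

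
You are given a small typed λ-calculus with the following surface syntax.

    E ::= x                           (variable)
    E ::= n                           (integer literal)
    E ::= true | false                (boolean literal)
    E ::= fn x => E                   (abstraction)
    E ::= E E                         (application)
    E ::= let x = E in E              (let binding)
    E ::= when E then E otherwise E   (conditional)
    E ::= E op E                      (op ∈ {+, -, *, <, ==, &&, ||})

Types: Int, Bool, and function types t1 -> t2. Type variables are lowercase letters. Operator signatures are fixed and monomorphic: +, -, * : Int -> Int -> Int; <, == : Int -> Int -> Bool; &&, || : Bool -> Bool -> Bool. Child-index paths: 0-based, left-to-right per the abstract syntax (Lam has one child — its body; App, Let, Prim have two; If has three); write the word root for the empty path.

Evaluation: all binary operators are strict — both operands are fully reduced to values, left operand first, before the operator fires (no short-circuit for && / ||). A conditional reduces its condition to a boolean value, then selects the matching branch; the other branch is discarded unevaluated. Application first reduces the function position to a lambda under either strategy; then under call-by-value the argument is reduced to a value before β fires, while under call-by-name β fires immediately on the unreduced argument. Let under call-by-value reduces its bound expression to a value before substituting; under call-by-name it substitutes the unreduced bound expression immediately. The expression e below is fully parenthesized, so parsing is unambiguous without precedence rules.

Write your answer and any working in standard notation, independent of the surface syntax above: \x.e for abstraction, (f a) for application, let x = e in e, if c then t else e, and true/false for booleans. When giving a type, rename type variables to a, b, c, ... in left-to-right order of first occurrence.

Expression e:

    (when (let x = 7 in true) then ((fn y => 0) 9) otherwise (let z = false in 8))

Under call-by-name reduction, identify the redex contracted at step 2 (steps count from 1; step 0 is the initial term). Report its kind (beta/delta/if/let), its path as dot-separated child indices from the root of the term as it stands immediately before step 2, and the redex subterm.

Answer: if at root : (if true then ((\y.0) 9) else (let z = false in 8))

Trace:
step 0: (if (let x = 7 in true) then ((\y.0) 9) else (let z = false in 8))
step 1: [let@0] (if true then ((\y.0) 9) else (let z = false in 8))
step 2: [if@root] ((\y.0) 9)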